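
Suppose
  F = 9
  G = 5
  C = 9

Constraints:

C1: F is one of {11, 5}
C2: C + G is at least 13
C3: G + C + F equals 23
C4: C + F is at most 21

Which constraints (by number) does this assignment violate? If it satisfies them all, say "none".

Constraint 1 is violated.

C1: F = 9 is not in {11, 5} — fails.
C2: C + G = 9 + 5 = 14; 14 ≥ 13 — holds.
C3: G + C + F = 5 + 9 + 9 = 23 — holds.
C4: C + F = 9 + 9 = 18; 18 ≤ 21 — holds.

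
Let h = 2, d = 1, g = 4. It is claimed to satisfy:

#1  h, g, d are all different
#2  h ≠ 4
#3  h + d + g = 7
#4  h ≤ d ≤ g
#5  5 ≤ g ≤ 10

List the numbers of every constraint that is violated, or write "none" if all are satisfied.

#1 values 2, 4, 1 are pairwise distinct — OK.
#2 h = 2, and 2 ≠ 4 — OK.
#3 h + d + g = 2 + 1 + 4 = 7 — OK.
#4 values 2, 1, 4; h = 2 is not ≤ d = 1 — violated.
#5 g = 4 is outside [5, 10] — violated.

Violated: 4 and 5.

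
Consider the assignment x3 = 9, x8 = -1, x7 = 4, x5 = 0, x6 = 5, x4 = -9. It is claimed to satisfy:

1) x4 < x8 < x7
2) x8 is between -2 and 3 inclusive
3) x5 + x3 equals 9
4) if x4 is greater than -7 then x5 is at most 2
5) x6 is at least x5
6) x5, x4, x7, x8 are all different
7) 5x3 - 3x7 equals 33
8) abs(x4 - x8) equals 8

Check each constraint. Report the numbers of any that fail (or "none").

1) values -9 < -1 < 4 — satisfied.
2) x8 = -1 lies in [-2, 3] — satisfied.
3) x5 + x3 = 0 + 9 = 9 — satisfied.
4) x4 = -9, not > -7; antecedent false, conditional vacuously true — satisfied.
5) x6 = 5, x5 = 0; 5 ≥ 0 — satisfied.
6) values 0, -9, 4, -1 are pairwise distinct — satisfied.
7) 5x3 - 3x7 = 5(9) - 3(4) = 33 — satisfied.
8) abs(-9 - (-1)) = 8 — satisfied.

None — every constraint holds.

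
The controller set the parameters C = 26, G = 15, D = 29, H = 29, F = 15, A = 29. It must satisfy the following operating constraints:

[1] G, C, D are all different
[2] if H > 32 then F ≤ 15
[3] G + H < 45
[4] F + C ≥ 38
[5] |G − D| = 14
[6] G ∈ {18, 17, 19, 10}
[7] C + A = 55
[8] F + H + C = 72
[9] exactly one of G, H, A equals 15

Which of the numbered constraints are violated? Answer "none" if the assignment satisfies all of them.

The assignment fails constraints 6, 8.

[1] values 15, 26, 29 are pairwise distinct  OK
[2] H = 29, not > 32; antecedent false, conditional vacuously true  OK
[3] G + H = 15 + 29 = 44; 44 < 45  OK
[4] F + C = 15 + 26 = 41; 41 ≥ 38  OK
[5] |15 − 29| = 14  OK
[6] G = 15 is not in {18, 17, 19, 10}  FAIL
[7] C + A = 26 + 29 = 55  OK
[8] F + H + C = 15 + 29 + 26 = 70, not 72  FAIL
[9] G=15, H=29, A=29; 1 of them equals 15  OK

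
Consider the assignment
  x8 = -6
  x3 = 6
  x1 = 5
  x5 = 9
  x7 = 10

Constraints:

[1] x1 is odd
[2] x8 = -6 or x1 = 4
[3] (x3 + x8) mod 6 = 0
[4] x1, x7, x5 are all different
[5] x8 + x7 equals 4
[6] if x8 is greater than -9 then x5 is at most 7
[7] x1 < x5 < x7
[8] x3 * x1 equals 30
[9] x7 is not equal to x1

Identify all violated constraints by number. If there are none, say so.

[1] x1 = 5 is odd — holds.
[2] x8 = -6 = -6 (first disjunct) — holds.
[3] x3 + x8 = 0; 0 mod 6 = 0 — holds.
[4] values 5, 10, 9 are pairwise distinct — holds.
[5] x8 + x7 = -6 + 10 = 4 — holds.
[6] x8 = -6 > -9, so we need x5 ≤ 7; but x5 = 9 > 7 — does not hold.
[7] values 5 < 9 < 10 — holds.
[8] x3 * x1 = 6 * 5 = 30 — holds.
[9] x7 = 10, x1 = 5; distinct — holds.

The assignment fails constraint 6.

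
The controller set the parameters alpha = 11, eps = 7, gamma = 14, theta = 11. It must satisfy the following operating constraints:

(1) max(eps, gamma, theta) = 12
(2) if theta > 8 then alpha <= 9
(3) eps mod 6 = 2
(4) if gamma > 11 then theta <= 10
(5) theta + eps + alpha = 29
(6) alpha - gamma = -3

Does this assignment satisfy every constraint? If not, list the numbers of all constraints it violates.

The assignment fails constraints 1, 2, 3, 4.

(1) max(7, 14, 11) = 14, not 12  fails
(2) theta = 11 > 8, so we need alpha ≤ 9; but alpha = 11 > 9  fails
(3) 7 mod 6 = 1, not 2  fails
(4) gamma = 14 > 11, so we need theta ≤ 10; but theta = 11 > 10  fails
(5) theta + eps + alpha = 11 + 7 + 11 = 29  holds
(6) alpha - gamma = 11 - 14 = -3  holds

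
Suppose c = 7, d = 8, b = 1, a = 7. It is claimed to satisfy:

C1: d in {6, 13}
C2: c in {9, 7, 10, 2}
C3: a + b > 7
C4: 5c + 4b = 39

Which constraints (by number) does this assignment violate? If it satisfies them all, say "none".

C1: d = 8 is not in {6, 13} — violated.
C2: c = 7 is in {9, 7, 10, 2} — OK.
C3: a + b = 7 + 1 = 8; 8 > 7 — OK.
C4: 5c + 4b = 5(7) + 4(1) = 39 — OK.

Constraint 1 does not hold.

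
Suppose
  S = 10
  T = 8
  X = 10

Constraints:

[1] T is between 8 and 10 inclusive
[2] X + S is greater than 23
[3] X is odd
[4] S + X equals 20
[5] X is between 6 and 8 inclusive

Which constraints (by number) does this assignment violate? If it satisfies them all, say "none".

[1] T = 8 lies in [8, 10] — OK.
[2] X + S = 10 + 10 = 20; 20 ≤ 23, bound 23 not met — violated.
[3] X = 10 is even — violated.
[4] S + X = 10 + 10 = 20 — OK.
[5] X = 10 is outside [6, 8] — violated.

The assignment fails constraints 2, 3, 5.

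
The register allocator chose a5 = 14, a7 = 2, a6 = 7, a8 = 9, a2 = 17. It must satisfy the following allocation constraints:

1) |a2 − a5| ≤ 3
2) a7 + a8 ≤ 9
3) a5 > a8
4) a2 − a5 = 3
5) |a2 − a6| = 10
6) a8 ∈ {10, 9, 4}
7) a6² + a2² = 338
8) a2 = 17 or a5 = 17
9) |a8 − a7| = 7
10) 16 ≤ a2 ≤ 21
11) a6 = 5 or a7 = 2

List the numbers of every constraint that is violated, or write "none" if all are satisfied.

1) |17 − 14| = 3; 3 ≤ 3  yes
2) a7 + a8 = 2 + 9 = 11; 11 > 9, bound 9 not met  no
3) a5 = 14, a8 = 9; 14 > 9  yes
4) a2 − a5 = 17 − 14 = 3  yes
5) |17 − 7| = 10  yes
6) a8 = 9 is in {10, 9, 4}  yes
7) a6² + a2² = 7² + 17² = 49 + 289 = 338  yes
8) a2 = 17 = 17 (first disjunct)  yes
9) |9 − 2| = 7  yes
10) a2 = 17 lies in [16, 21]  yes
11) a6 = 7 ≠ 5, but a7 = 2 = 2 (second disjunct)  yes

Constraint 2 does not hold.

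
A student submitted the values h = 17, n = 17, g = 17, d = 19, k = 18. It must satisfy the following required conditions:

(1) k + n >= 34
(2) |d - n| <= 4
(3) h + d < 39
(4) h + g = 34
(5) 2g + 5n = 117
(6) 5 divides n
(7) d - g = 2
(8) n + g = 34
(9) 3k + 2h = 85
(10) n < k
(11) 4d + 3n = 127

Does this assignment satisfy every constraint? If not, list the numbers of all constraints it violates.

Constraints 5, 6, 9 do not hold.

(1) k + n = 18 + 17 = 35; 35 ≥ 34  yes
(2) |19 - 17| = 2; 2 ≤ 4  yes
(3) h + d = 17 + 19 = 36; 36 < 39  yes
(4) h + g = 17 + 17 = 34  yes
(5) 2g + 5n = 2(17) + 5(17) = 119, not 117  no
(6) 17 = 5*3 + 2, so 5 does not divide 17  no
(7) d - g = 19 - 17 = 2  yes
(8) n + g = 17 + 17 = 34  yes
(9) 3k + 2h = 3(18) + 2(17) = 88, not 85  no
(10) n = 17, k = 18; 17 < 18  yes
(11) 4d + 3n = 4(19) + 3(17) = 127  yes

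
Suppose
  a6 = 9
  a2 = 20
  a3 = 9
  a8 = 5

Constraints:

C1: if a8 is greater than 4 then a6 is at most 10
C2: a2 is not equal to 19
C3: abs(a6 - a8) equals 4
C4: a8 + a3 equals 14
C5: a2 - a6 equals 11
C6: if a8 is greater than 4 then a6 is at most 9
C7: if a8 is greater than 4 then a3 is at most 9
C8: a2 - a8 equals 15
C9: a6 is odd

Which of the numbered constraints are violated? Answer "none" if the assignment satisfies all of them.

C1: a8 = 5 > 4, so we need a6 ≤ 10; a6 = 9 ≤ 10  OK
C2: a2 = 20, and 20 ≠ 19  OK
C3: abs(9 - 5) = 4  OK
C4: a8 + a3 = 5 + 9 = 14  OK
C5: a2 - a6 = 20 - 9 = 11  OK
C6: a8 = 5 > 4, so we need a6 ≤ 9; a6 = 9 ≤ 9  OK
C7: a8 = 5 > 4, so we need a3 ≤ 9; a3 = 9 ≤ 9  OK
C8: a2 - a8 = 20 - 5 = 15  OK
C9: a6 = 9 is odd  OK

Yes — all constraints hold.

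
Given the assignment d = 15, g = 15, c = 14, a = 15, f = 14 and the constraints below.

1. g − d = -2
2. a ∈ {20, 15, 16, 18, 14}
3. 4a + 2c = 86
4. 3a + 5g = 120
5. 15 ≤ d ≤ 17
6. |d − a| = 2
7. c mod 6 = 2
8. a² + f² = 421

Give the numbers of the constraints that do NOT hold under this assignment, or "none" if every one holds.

Constraints 1, 3, 6 do not hold.

1. g − d = 15 − 15 = 0, not -2 — fails.
2. a = 15 is in {20, 15, 16, 18, 14} — holds.
3. 4a + 2c = 4(15) + 2(14) = 88, not 86 — fails.
4. 3a + 5g = 3(15) + 5(15) = 120 — holds.
5. d = 15 lies in [15, 17] — holds.
6. |15 − 15| = 0, not 2 — fails.
7. 14 mod 6 = 2 — holds.
8. a² + f² = 15² + 14² = 225 + 196 = 421 — holds.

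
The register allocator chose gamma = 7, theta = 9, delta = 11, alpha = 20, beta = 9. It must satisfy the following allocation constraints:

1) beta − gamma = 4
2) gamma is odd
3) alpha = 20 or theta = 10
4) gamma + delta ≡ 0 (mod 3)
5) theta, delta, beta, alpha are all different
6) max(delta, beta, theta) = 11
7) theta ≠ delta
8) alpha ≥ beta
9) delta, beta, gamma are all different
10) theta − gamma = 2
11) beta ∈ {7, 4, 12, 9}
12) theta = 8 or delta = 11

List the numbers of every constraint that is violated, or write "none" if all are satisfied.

1) beta − gamma = 9 − 7 = 2, not 4  false
2) gamma = 7 is odd  true
3) alpha = 20 = 20 (first disjunct)  true
4) gamma + delta = 18; 18 mod 3 = 0  true
5) theta = beta = 9, not all different  false
6) max(11, 9, 9) = 11  true
7) theta = 9, delta = 11; distinct  true
8) alpha = 20, beta = 9; 20 ≥ 9  true
9) values 11, 9, 7 are pairwise distinct  true
10) theta − gamma = 9 − 7 = 2  true
11) beta = 9 is in {7, 4, 12, 9}  true
12) theta = 9 ≠ 8, but delta = 11 = 11 (second disjunct)  true

No — constraints 1 and 5 are not satisfied.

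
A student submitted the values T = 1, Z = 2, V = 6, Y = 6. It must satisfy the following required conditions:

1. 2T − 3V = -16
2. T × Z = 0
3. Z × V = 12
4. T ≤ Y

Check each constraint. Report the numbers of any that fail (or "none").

Constraint 2 is violated.

1. 2T − 3V = 2(1) − 3(6) = -16 — holds.
2. T × Z = 1 × 2 = 2, not 0 — fails.
3. Z × V = 2 × 6 = 12 — holds.
4. T = 1, Y = 6; 1 ≤ 6 — holds.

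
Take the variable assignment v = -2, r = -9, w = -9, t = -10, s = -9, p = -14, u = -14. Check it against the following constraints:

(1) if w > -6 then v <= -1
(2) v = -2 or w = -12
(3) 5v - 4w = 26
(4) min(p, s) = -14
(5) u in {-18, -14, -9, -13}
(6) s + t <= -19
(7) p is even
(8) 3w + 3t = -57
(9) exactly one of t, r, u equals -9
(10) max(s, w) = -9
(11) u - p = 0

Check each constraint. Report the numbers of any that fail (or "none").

(1) w = -9, not > -6; antecedent false, conditional vacuously true — holds.
(2) v = -2 = -2 (first disjunct) — holds.
(3) 5v - 4w = 5(-2) - 4(-9) = 26 — holds.
(4) min(-14, -9) = -14 — holds.
(5) u = -14 is in {-18, -14, -9, -13} — holds.
(6) s + t = -9 + (-10) = -19; -19 ≤ -19 — holds.
(7) p = -14 is even — holds.
(8) 3w + 3t = 3(-9) + 3(-10) = -57 — holds.
(9) t=-10, r=-9, u=-14; 1 of them equals -9 — holds.
(10) max(-9, -9) = -9 — holds.
(11) u - p = -14 - (-14) = 0 — holds.

All constraints are satisfied.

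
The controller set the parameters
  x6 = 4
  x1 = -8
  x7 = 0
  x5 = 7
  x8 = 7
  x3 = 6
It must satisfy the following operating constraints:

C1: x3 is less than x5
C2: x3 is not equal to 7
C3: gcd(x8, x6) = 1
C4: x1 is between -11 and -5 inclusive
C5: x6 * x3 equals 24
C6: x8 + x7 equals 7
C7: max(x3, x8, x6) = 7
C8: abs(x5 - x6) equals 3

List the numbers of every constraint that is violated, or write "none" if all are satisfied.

C1: x3 = 6, x5 = 7; 6 < 7 — holds.
C2: x3 = 6, and 6 ≠ 7 — holds.
C3: gcd(7, 4) = 1 — holds.
C4: x1 = -8 lies in [-11, -5] — holds.
C5: x6 * x3 = 4 * 6 = 24 — holds.
C6: x8 + x7 = 7 + 0 = 7 — holds.
C7: max(6, 7, 4) = 7 — holds.
C8: abs(7 - 4) = 3 — holds.

All constraints are satisfied.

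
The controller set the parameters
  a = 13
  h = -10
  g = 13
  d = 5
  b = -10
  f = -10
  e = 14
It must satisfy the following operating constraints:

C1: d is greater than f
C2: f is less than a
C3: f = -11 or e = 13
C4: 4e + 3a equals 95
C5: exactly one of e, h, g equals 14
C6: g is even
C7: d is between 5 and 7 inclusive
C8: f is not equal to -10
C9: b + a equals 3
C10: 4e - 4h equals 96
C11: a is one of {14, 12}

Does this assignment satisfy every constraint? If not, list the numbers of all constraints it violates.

C1: d = 5, f = -10; 5 > -10 — holds.
C2: f = -10, a = 13; -10 < 13 — holds.
C3: f = -10 ≠ -11 and e = 14 ≠ 13; both disjuncts false — does not hold.
C4: 4e + 3a = 4(14) + 3(13) = 95 — holds.
C5: e=14, h=-10, g=13; 1 of them equals 14 — holds.
C6: g = 13 is odd — does not hold.
C7: d = 5 lies in [5, 7] — holds.
C8: f = -10, but -10 is required to differ — does not hold.
C9: b + a = -10 + 13 = 3 — holds.
C10: 4e - 4h = 4(14) - 4(-10) = 96 — holds.
C11: a = 13 is not in {14, 12} — does not hold.

The assignment fails constraints 3, 6, 8, and 11.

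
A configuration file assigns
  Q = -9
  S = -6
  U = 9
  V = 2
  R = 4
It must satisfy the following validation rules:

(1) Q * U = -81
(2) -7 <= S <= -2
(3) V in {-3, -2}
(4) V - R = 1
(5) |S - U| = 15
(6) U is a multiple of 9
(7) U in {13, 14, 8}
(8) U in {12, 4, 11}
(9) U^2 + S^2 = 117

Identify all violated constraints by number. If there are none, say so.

Violated: 3, 4, 7, and 8.

(1) Q * U = -9 * 9 = -81 — OK.
(2) S = -6 lies in [-7, -2] — OK.
(3) V = 2 is not in {-3, -2} — violated.
(4) V - R = 2 - 4 = -2, not 1 — violated.
(5) |-6 - 9| = 15 — OK.
(6) 9 / 9 = 1, so 9 divides 9 — OK.
(7) U = 9 is not in {13, 14, 8} — violated.
(8) U = 9 is not in {12, 4, 11} — violated.
(9) U^2 + S^2 = 9^2 + (-6)^2 = 81 + 36 = 117 — OK.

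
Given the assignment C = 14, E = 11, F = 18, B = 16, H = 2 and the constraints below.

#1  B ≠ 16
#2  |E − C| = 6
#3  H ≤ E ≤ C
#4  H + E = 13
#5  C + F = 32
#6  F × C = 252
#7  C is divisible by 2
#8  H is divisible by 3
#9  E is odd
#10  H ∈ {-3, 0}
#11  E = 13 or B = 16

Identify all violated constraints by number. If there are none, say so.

#1 B = 16, but 16 is required to differ  fails
#2 |11 − 14| = 3, not 6  fails
#3 values 2 ≤ 11 ≤ 14  holds
#4 H + E = 2 + 11 = 13  holds
#5 C + F = 14 + 18 = 32  holds
#6 F × C = 18 × 14 = 252  holds
#7 14 / 2 = 7, so 2 divides 14  holds
#8 2 = 3×0 + 2, so 3 does not divide 2  fails
#9 E = 11 is odd  holds
#10 H = 2 is not in {-3, 0}  fails
#11 E = 11 ≠ 13, but B = 16 = 16 (second disjunct)  holds

No — constraints 1, 2, 8, 10 are not satisfied.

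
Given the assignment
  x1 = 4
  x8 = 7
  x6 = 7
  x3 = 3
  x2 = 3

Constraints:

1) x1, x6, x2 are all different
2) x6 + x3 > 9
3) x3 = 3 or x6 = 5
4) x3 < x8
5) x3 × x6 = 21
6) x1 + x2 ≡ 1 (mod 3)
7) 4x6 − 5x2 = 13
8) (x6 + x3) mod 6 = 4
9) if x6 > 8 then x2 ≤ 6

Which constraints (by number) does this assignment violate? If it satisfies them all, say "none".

1) values 4, 7, 3 are pairwise distinct — OK.
2) x6 + x3 = 7 + 3 = 10; 10 > 9 — OK.
3) x3 = 3 = 3 (first disjunct) — OK.
4) x3 = 3, x8 = 7; 3 < 7 — OK.
5) x3 × x6 = 3 × 7 = 21 — OK.
6) x1 + x2 = 7; 7 mod 3 = 1 — OK.
7) 4x6 − 5x2 = 4(7) − 5(3) = 13 — OK.
8) x6 + x3 = 10; 10 mod 6 = 4 — OK.
9) x6 = 7, not > 8; antecedent false, conditional vacuously true — OK.

No violations.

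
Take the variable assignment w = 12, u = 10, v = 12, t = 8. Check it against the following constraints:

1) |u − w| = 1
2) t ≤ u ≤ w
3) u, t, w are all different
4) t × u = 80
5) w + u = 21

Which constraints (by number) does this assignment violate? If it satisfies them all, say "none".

Constraints 1, 5 are violated.

1) |10 − 12| = 2, not 1  FAIL
2) values 8 ≤ 10 ≤ 12  OK
3) values 10, 8, 12 are pairwise distinct  OK
4) t × u = 8 × 10 = 80  OK
5) w + u = 12 + 10 = 22, not 21  FAIL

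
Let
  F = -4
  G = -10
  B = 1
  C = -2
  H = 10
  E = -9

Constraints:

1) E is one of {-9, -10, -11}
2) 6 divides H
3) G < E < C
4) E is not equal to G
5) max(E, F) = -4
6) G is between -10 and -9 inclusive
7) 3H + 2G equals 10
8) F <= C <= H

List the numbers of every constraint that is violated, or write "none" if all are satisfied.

No — constraint 2 is not satisfied.

1) E = -9 is in {-9, -10, -11} — holds.
2) 10 = 6*1 + 4, so 6 does not divide 10 — does not hold.
3) values -10 < -9 < -2 — holds.
4) E = -9, G = -10; distinct — holds.
5) max(-9, -4) = -4 — holds.
6) G = -10 lies in [-10, -9] — holds.
7) 3H + 2G = 3(10) + 2(-10) = 10 — holds.
8) values -4 <= -2 <= 10 — holds.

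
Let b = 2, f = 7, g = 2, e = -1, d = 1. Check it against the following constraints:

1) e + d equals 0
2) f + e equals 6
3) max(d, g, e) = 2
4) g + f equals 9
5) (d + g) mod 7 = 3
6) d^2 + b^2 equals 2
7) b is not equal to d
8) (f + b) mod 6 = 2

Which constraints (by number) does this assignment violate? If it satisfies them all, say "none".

Constraints 6, 8 are violated.

1) e + d = -1 + 1 = 0  OK
2) f + e = 7 + (-1) = 6  OK
3) max(1, 2, -1) = 2  OK
4) g + f = 2 + 7 = 9  OK
5) d + g = 3; 3 mod 7 = 3  OK
6) d^2 + b^2 = 1^2 + 2^2 = 1 + 4 = 5, not 2  FAIL
7) b = 2, d = 1; distinct  OK
8) f + b = 9; 9 mod 6 = 3, not 2  FAIL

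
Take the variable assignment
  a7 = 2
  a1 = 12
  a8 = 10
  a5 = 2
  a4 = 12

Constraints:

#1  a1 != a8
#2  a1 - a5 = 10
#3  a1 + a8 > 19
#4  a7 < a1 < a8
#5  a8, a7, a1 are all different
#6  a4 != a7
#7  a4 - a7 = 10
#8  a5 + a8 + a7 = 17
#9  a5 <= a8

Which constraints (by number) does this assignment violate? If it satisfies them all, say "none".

#1 a1 = 12, a8 = 10; distinct  holds
#2 a1 - a5 = 12 - 2 = 10  holds
#3 a1 + a8 = 12 + 10 = 22; 22 > 19  holds
#4 values 2, 12, 10; a1 = 12 is not < a8 = 10  fails
#5 values 10, 2, 12 are pairwise distinct  holds
#6 a4 = 12, a7 = 2; distinct  holds
#7 a4 - a7 = 12 - 2 = 10  holds
#8 a5 + a8 + a7 = 2 + 10 + 2 = 14, not 17  fails
#9 a5 = 2, a8 = 10; 2 ≤ 10  holds

Violated: 4 and 8.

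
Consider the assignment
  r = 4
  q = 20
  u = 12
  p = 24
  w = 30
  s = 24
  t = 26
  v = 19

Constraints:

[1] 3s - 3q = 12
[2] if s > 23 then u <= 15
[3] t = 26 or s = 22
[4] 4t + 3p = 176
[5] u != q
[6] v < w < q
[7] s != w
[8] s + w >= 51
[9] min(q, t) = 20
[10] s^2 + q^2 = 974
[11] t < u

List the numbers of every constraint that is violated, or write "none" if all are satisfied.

Constraints 6, 10, and 11 are violated.

[1] 3s - 3q = 3(24) - 3(20) = 12  ✔
[2] s = 24 > 23, so we need u ≤ 15; u = 12 ≤ 15  ✔
[3] t = 26 = 26 (first disjunct)  ✔
[4] 4t + 3p = 4(26) + 3(24) = 176  ✔
[5] u = 12, q = 20; distinct  ✔
[6] values 19, 30, 20; w = 30 is not < q = 20  ✘
[7] s = 24, w = 30; distinct  ✔
[8] s + w = 24 + 30 = 54; 54 ≥ 51  ✔
[9] min(20, 26) = 20  ✔
[10] s^2 + q^2 = 24^2 + 20^2 = 576 + 400 = 976, not 974  ✘
[11] t = 26, u = 12; 26 ≥ 12 (want <)  ✘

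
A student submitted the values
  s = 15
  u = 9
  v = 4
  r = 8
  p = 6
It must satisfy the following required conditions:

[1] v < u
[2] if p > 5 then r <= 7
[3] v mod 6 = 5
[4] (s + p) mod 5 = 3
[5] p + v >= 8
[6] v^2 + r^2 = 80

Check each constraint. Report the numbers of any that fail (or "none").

Violated: 2, 3, and 4.

[1] v = 4, u = 9; 4 < 9 — holds.
[2] p = 6 > 5, so we need r ≤ 7; but r = 8 > 7 — does not hold.
[3] 4 mod 6 = 4, not 5 — does not hold.
[4] s + p = 21; 21 mod 5 = 1, not 3 — does not hold.
[5] p + v = 6 + 4 = 10; 10 ≥ 8 — holds.
[6] v^2 + r^2 = 4^2 + 8^2 = 16 + 64 = 80 — holds.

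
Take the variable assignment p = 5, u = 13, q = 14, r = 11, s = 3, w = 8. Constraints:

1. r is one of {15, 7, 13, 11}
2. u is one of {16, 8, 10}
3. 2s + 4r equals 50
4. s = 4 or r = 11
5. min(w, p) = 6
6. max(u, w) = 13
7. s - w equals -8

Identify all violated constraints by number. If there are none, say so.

1. r = 11 is in {15, 7, 13, 11} — holds.
2. u = 13 is not in {16, 8, 10} — does not hold.
3. 2s + 4r = 2(3) + 4(11) = 50 — holds.
4. s = 3 ≠ 4, but r = 11 = 11 (second disjunct) — holds.
5. min(8, 5) = 5, not 6 — does not hold.
6. max(13, 8) = 13 — holds.
7. s - w = 3 - 8 = -5, not -8 — does not hold.

Violated: 2, 5, and 7.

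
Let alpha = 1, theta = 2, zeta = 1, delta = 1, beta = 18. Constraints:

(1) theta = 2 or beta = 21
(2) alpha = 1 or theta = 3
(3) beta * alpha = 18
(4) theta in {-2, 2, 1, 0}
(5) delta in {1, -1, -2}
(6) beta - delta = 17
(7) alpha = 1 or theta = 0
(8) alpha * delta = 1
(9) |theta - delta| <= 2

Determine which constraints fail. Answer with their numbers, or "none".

(1) theta = 2 = 2 (first disjunct)  holds
(2) alpha = 1 = 1 (first disjunct)  holds
(3) beta * alpha = 18 * 1 = 18  holds
(4) theta = 2 is in {-2, 2, 1, 0}  holds
(5) delta = 1 is in {1, -1, -2}  holds
(6) beta - delta = 18 - 1 = 17  holds
(7) alpha = 1 = 1 (first disjunct)  holds
(8) alpha * delta = 1 * 1 = 1  holds
(9) |2 - 1| = 1; 1 ≤ 2  holds

Yes — all constraints hold.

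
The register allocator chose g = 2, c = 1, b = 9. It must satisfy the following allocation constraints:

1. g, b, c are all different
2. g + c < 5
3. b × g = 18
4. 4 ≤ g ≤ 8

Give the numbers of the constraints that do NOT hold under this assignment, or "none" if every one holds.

1. values 2, 9, 1 are pairwise distinct  ✓
2. g + c = 2 + 1 = 3; 3 < 5  ✓
3. b × g = 9 × 2 = 18  ✓
4. g = 2 is outside [4, 8]  ✗

The assignment fails constraint 4.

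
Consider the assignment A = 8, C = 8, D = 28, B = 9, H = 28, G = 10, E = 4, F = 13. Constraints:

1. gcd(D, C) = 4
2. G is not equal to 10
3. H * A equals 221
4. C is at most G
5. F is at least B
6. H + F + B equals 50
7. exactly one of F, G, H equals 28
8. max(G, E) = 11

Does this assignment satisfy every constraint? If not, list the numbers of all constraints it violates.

Constraints 2, 3, 8 do not hold.

1. gcd(28, 8) = 4  holds
2. G = 10, but 10 is required to differ  fails
3. H * A = 28 * 8 = 224, not 221  fails
4. C = 8, G = 10; 8 ≤ 10  holds
5. F = 13, B = 9; 13 ≥ 9  holds
6. H + F + B = 28 + 13 + 9 = 50  holds
7. F=13, G=10, H=28; 1 of them equals 28  holds
8. max(10, 4) = 10, not 11  fails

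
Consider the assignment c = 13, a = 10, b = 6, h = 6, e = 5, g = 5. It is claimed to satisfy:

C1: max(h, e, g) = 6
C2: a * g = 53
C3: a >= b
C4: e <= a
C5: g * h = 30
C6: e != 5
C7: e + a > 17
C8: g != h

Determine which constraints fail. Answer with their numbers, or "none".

Constraints 2, 6, and 7 do not hold.

C1: max(6, 5, 5) = 6 — holds.
C2: a * g = 10 * 5 = 50, not 53 — does not hold.
C3: a = 10, b = 6; 10 ≥ 6 — holds.
C4: e = 5, a = 10; 5 ≤ 10 — holds.
C5: g * h = 5 * 6 = 30 — holds.
C6: e = 5, but 5 is required to differ — does not hold.
C7: e + a = 5 + 10 = 15; 15 ≤ 17, bound 17 not met — does not hold.
C8: g = 5, h = 6; distinct — holds.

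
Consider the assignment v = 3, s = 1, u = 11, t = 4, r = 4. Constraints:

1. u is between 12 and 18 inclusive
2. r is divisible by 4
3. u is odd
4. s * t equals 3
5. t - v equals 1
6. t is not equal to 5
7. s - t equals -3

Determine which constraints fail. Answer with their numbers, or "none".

1. u = 11 is outside [12, 18] — fails.
2. 4 / 4 = 1, so 4 divides 4 — holds.
3. u = 11 is odd — holds.
4. s * t = 1 * 4 = 4, not 3 — fails.
5. t - v = 4 - 3 = 1 — holds.
6. t = 4, and 4 ≠ 5 — holds.
7. s - t = 1 - 4 = -3 — holds.

Constraints 1, 4 do not hold.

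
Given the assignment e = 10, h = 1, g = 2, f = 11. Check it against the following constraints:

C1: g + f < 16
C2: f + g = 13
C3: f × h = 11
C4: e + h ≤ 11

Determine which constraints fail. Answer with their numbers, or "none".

None — every constraint holds.

C1: g + f = 2 + 11 = 13; 13 < 16 — satisfied.
C2: f + g = 11 + 2 = 13 — satisfied.
C3: f × h = 11 × 1 = 11 — satisfied.
C4: e + h = 10 + 1 = 11; 11 ≤ 11 — satisfied.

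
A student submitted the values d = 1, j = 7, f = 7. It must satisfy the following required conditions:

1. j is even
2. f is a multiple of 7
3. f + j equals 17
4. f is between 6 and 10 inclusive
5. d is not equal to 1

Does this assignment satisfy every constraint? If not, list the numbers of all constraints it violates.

Constraints 1, 3, and 5 do not hold.

1. j = 7 is odd — does not hold.
2. 7 / 7 = 1, so 7 divides 7 — holds.
3. f + j = 7 + 7 = 14, not 17 — does not hold.
4. f = 7 lies in [6, 10] — holds.
5. d = 1, but 1 is required to differ — does not hold.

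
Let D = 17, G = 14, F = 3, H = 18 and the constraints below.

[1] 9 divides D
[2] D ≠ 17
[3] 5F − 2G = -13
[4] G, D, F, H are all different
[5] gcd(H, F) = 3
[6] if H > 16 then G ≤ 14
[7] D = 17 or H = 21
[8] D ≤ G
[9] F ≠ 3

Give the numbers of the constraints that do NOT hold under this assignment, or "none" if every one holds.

[1] 17 = 9×1 + 8, so 9 does not divide 17  no
[2] D = 17, but 17 is required to differ  no
[3] 5F − 2G = 5(3) − 2(14) = -13  yes
[4] values 14, 17, 3, 18 are pairwise distinct  yes
[5] gcd(18, 3) = 3  yes
[6] H = 18 > 16, so we need G ≤ 14; G = 14 ≤ 14  yes
[7] D = 17 = 17 (first disjunct)  yes
[8] D = 17, G = 14; 17 > 14 (want ≤)  no
[9] F = 3, but 3 is required to differ  no

The assignment fails constraints 1, 2, 8, and 9.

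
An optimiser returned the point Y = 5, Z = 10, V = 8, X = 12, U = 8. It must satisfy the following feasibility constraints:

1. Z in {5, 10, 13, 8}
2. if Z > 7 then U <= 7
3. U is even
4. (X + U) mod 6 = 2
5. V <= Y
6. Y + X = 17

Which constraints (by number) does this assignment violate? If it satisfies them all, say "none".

Constraints 2, 5 do not hold.

1. Z = 10 is in {5, 10, 13, 8} — holds.
2. Z = 10 > 7, so we need U ≤ 7; but U = 8 > 7 — fails.
3. U = 8 is even — holds.
4. X + U = 20; 20 mod 6 = 2 — holds.
5. V = 8, Y = 5; 8 > 5 (want ≤) — fails.
6. Y + X = 5 + 12 = 17 — holds.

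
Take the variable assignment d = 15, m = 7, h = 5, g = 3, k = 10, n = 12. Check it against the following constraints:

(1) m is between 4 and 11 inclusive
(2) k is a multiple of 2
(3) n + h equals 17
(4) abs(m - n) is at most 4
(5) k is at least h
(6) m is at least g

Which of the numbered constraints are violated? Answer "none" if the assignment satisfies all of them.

(1) m = 7 lies in [4, 11]  ✓
(2) 10 / 2 = 5, so 2 divides 10  ✓
(3) n + h = 12 + 5 = 17  ✓
(4) abs(7 - 12) = 5; 5 > 4, exceeds bound 4  ✗
(5) k = 10, h = 5; 10 ≥ 5  ✓
(6) m = 7, g = 3; 7 ≥ 3  ✓

Constraint 4 is violated.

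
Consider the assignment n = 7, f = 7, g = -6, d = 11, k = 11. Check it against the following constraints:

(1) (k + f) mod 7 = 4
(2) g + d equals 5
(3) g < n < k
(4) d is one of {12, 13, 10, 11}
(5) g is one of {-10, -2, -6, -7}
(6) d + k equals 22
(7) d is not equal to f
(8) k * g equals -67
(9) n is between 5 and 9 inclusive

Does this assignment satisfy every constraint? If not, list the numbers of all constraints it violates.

(1) k + f = 18; 18 mod 7 = 4  true
(2) g + d = -6 + 11 = 5  true
(3) values -6 < 7 < 11  true
(4) d = 11 is in {12, 13, 10, 11}  true
(5) g = -6 is in {-10, -2, -6, -7}  true
(6) d + k = 11 + 11 = 22  true
(7) d = 11, f = 7; distinct  true
(8) k * g = 11 * (-6) = -66, not -67  false
(9) n = 7 lies in [5, 9]  true

Constraint 8 is violated.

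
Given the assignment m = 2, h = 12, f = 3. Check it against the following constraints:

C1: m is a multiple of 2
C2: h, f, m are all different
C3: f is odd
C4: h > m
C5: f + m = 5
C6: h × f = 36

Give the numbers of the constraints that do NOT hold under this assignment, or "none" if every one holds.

None — every constraint holds.

C1: 2 / 2 = 1, so 2 divides 2  ✓
C2: values 12, 3, 2 are pairwise distinct  ✓
C3: f = 3 is odd  ✓
C4: h = 12, m = 2; 12 > 2  ✓
C5: f + m = 3 + 2 = 5  ✓
C6: h × f = 12 × 3 = 36  ✓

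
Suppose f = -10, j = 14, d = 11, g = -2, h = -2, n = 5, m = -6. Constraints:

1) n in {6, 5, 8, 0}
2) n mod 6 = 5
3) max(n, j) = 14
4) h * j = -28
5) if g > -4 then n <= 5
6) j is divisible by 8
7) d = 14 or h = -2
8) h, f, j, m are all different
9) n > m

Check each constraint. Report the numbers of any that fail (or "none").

1) n = 5 is in {6, 5, 8, 0} — OK.
2) 5 mod 6 = 5 — OK.
3) max(5, 14) = 14 — OK.
4) h * j = -2 * 14 = -28 — OK.
5) g = -2 > -4, so we need n ≤ 5; n = 5 ≤ 5 — OK.
6) 14 = 8*1 + 6, so 8 does not divide 14 — violated.
7) d = 11 ≠ 14, but h = -2 = -2 (second disjunct) — OK.
8) values -2, -10, 14, -6 are pairwise distinct — OK.
9) n = 5, m = -6; 5 > -6 — OK.

Violated: 6.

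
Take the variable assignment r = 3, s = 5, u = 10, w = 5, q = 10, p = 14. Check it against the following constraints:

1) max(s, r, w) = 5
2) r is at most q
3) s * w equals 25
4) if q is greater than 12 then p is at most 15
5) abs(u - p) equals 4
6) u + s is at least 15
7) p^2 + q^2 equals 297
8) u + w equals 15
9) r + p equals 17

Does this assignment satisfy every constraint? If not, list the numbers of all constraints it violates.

1) max(5, 3, 5) = 5 — holds.
2) r = 3, q = 10; 3 ≤ 10 — holds.
3) s * w = 5 * 5 = 25 — holds.
4) q = 10, not > 12; antecedent false, conditional vacuously true — holds.
5) abs(10 - 14) = 4 — holds.
6) u + s = 10 + 5 = 15; 15 ≥ 15 — holds.
7) p^2 + q^2 = 14^2 + 10^2 = 196 + 100 = 296, not 297 — fails.
8) u + w = 10 + 5 = 15 — holds.
9) r + p = 3 + 14 = 17 — holds.

The assignment fails constraint 7.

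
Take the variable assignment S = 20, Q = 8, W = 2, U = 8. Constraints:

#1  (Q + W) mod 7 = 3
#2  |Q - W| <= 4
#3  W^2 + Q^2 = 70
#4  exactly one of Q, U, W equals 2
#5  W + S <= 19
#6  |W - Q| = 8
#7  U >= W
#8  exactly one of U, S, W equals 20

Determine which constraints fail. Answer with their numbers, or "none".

#1 Q + W = 10; 10 mod 7 = 3  holds
#2 |8 - 2| = 6; 6 > 4, exceeds bound 4  fails
#3 W^2 + Q^2 = 2^2 + 8^2 = 4 + 64 = 68, not 70  fails
#4 Q=8, U=8, W=2; 1 of them equals 2  holds
#5 W + S = 2 + 20 = 22; 22 > 19, bound 19 not met  fails
#6 |2 - 8| = 6, not 8  fails
#7 U = 8, W = 2; 8 ≥ 2  holds
#8 U=8, S=20, W=2; 1 of them equals 20  holds

The assignment fails constraints 2, 3, 5, and 6.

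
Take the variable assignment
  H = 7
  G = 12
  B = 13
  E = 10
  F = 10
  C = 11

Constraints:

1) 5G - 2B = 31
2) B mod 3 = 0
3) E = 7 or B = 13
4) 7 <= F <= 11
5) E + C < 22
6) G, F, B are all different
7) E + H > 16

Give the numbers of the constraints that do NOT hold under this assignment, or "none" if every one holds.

1) 5G - 2B = 5(12) - 2(13) = 34, not 31  no
2) 13 mod 3 = 1, not 0  no
3) E = 10 ≠ 7, but B = 13 = 13 (second disjunct)  yes
4) F = 10 lies in [7, 11]  yes
5) E + C = 10 + 11 = 21; 21 < 22  yes
6) values 12, 10, 13 are pairwise distinct  yes
7) E + H = 10 + 7 = 17; 17 > 16  yes

Constraints 1 and 2 are violated.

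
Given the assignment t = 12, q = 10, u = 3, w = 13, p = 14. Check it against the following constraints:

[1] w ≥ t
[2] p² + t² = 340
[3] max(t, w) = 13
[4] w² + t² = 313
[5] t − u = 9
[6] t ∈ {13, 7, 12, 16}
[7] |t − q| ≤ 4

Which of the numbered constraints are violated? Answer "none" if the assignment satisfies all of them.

No violations.

[1] w = 13, t = 12; 13 ≥ 12  ✔
[2] p² + t² = 14² + 12² = 196 + 144 = 340  ✔
[3] max(12, 13) = 13  ✔
[4] w² + t² = 13² + 12² = 169 + 144 = 313  ✔
[5] t − u = 12 − 3 = 9  ✔
[6] t = 12 is in {13, 7, 12, 16}  ✔
[7] |12 − 10| = 2; 2 ≤ 4  ✔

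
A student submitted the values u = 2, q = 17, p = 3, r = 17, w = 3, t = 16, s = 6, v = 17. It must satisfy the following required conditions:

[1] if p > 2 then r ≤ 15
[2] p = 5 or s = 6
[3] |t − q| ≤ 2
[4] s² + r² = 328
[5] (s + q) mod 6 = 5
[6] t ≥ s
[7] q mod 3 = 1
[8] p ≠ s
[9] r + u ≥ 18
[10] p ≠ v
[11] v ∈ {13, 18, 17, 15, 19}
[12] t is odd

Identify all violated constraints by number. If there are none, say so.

[1] p = 3 > 2, so we need r ≤ 15; but r = 17 > 15  no
[2] p = 3 ≠ 5, but s = 6 = 6 (second disjunct)  yes
[3] |16 − 17| = 1; 1 ≤ 2  yes
[4] s² + r² = 6² + 17² = 36 + 289 = 325, not 328  no
[5] s + q = 23; 23 mod 6 = 5  yes
[6] t = 16, s = 6; 16 ≥ 6  yes
[7] 17 mod 3 = 2, not 1  no
[8] p = 3, s = 6; distinct  yes
[9] r + u = 17 + 2 = 19; 19 ≥ 18  yes
[10] p = 3, v = 17; distinct  yes
[11] v = 17 is in {13, 18, 17, 15, 19}  yes
[12] t = 16 is even  no

Constraints 1, 4, 7, 12 are violated.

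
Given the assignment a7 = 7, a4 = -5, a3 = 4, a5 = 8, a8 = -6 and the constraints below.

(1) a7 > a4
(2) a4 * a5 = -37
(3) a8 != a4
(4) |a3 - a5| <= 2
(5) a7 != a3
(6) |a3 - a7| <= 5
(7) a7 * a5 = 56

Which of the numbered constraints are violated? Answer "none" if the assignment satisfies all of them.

Constraints 2, 4 are violated.

(1) a7 = 7, a4 = -5; 7 > -5  ✓
(2) a4 * a5 = -5 * 8 = -40, not -37  ✗
(3) a8 = -6, a4 = -5; distinct  ✓
(4) |4 - 8| = 4; 4 > 2, exceeds bound 2  ✗
(5) a7 = 7, a3 = 4; distinct  ✓
(6) |4 - 7| = 3; 3 ≤ 5  ✓
(7) a7 * a5 = 7 * 8 = 56  ✓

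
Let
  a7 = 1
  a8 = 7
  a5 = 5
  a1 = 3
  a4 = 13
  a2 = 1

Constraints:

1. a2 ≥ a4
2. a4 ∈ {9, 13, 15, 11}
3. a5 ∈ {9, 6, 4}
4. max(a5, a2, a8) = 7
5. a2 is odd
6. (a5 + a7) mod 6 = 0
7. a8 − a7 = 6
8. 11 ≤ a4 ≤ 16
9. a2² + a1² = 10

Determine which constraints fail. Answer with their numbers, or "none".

1. a2 = 1, a4 = 13; 1 < 13 (want ≥) — fails.
2. a4 = 13 is in {9, 13, 15, 11} — holds.
3. a5 = 5 is not in {9, 6, 4} — fails.
4. max(5, 1, 7) = 7 — holds.
5. a2 = 1 is odd — holds.
6. a5 + a7 = 6; 6 mod 6 = 0 — holds.
7. a8 − a7 = 7 − 1 = 6 — holds.
8. a4 = 13 lies in [11, 16] — holds.
9. a2² + a1² = 1² + 3² = 1 + 9 = 10 — holds.

Violated: 1, 3.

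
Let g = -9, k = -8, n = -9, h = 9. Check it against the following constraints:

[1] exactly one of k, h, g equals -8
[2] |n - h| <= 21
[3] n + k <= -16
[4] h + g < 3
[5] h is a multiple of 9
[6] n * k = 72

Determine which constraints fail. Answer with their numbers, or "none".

Yes — all constraints hold.

[1] k=-8, h=9, g=-9; 1 of them equals -8 — holds.
[2] |-9 - 9| = 18; 18 ≤ 21 — holds.
[3] n + k = -9 + (-8) = -17; -17 ≤ -16 — holds.
[4] h + g = 9 + (-9) = 0; 0 < 3 — holds.
[5] 9 / 9 = 1, so 9 divides 9 — holds.
[6] n * k = -9 * (-8) = 72 — holds.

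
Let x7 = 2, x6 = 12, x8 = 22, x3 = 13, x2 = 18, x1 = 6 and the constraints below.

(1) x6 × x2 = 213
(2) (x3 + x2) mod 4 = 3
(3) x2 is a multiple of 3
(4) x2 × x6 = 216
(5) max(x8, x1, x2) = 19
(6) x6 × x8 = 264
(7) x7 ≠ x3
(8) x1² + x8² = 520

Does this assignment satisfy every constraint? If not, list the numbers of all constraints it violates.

(1) x6 × x2 = 12 × 18 = 216, not 213 — does not hold.
(2) x3 + x2 = 31; 31 mod 4 = 3 — holds.
(3) 18 / 3 = 6, so 3 divides 18 — holds.
(4) x2 × x6 = 18 × 12 = 216 — holds.
(5) max(22, 6, 18) = 22, not 19 — does not hold.
(6) x6 × x8 = 12 × 22 = 264 — holds.
(7) x7 = 2, x3 = 13; distinct — holds.
(8) x1² + x8² = 6² + 22² = 36 + 484 = 520 — holds.

Constraints 1 and 5 do not hold.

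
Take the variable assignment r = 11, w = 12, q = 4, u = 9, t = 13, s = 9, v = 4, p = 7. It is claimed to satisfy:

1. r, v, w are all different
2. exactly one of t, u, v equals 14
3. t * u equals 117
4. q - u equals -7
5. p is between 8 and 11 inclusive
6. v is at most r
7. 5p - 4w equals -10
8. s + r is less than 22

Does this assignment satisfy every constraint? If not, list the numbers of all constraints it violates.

Constraints 2, 4, 5, and 7 are violated.

1. values 11, 4, 12 are pairwise distinct — holds.
2. t=13, u=9, v=4; 0 of them equal 14, not exactly one — does not hold.
3. t * u = 13 * 9 = 117 — holds.
4. q - u = 4 - 9 = -5, not -7 — does not hold.
5. p = 7 is outside [8, 11] — does not hold.
6. v = 4, r = 11; 4 ≤ 11 — holds.
7. 5p - 4w = 5(7) - 4(12) = -13, not -10 — does not hold.
8. s + r = 9 + 11 = 20; 20 < 22 — holds.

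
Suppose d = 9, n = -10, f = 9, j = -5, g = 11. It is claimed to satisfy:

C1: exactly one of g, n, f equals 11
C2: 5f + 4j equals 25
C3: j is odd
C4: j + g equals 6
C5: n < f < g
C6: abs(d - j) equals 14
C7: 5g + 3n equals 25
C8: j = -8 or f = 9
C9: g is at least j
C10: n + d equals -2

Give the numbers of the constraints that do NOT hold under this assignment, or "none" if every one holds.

Constraint 10 does not hold.

C1: g=11, n=-10, f=9; 1 of them equals 11  ✓
C2: 5f + 4j = 5(9) + 4(-5) = 25  ✓
C3: j = -5 is odd  ✓
C4: j + g = -5 + 11 = 6  ✓
C5: values -10 < 9 < 11  ✓
C6: abs(9 - (-5)) = 14  ✓
C7: 5g + 3n = 5(11) + 3(-10) = 25  ✓
C8: j = -5 ≠ -8, but f = 9 = 9 (second disjunct)  ✓
C9: g = 11, j = -5; 11 ≥ -5  ✓
C10: n + d = -10 + 9 = -1, not -2  ✗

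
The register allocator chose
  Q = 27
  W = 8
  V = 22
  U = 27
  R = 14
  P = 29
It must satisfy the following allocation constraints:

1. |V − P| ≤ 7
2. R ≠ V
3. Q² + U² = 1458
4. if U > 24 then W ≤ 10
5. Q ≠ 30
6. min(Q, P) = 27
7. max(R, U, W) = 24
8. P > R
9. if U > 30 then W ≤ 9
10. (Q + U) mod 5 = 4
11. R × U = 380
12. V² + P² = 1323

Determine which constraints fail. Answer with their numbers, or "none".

Constraints 7, 11, and 12 do not hold.

1. |22 − 29| = 7; 7 ≤ 7 — holds.
2. R = 14, V = 22; distinct — holds.
3. Q² + U² = 27² + 27² = 729 + 729 = 1458 — holds.
4. U = 27 > 24, so we need W ≤ 10; W = 8 ≤ 10 — holds.
5. Q = 27, and 27 ≠ 30 — holds.
6. min(27, 29) = 27 — holds.
7. max(14, 27, 8) = 27, not 24 — does not hold.
8. P = 29, R = 14; 29 > 14 — holds.
9. U = 27, not > 30; antecedent false, conditional vacuously true — holds.
10. Q + U = 54; 54 mod 5 = 4 — holds.
11. R × U = 14 × 27 = 378, not 380 — does not hold.
12. V² + P² = 22² + 29² = 484 + 841 = 1325, not 1323 — does not hold.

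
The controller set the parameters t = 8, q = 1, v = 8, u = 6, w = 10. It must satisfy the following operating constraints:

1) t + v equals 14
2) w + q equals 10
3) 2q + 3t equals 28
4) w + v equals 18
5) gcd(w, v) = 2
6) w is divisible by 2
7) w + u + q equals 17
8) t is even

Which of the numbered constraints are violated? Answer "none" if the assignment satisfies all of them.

1) t + v = 8 + 8 = 16, not 14  false
2) w + q = 10 + 1 = 11, not 10  false
3) 2q + 3t = 2(1) + 3(8) = 26, not 28  false
4) w + v = 10 + 8 = 18  true
5) gcd(10, 8) = 2  true
6) 10 / 2 = 5, so 2 divides 10  true
7) w + u + q = 10 + 6 + 1 = 17  true
8) t = 8 is even  true

Constraints 1, 2, and 3 are violated.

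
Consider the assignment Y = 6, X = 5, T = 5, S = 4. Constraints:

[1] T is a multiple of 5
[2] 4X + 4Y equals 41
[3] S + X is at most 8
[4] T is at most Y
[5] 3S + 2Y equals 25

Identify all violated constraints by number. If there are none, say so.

[1] 5 / 5 = 1, so 5 divides 5 — OK.
[2] 4X + 4Y = 4(5) + 4(6) = 44, not 41 — violated.
[3] S + X = 4 + 5 = 9; 9 > 8, bound 8 not met — violated.
[4] T = 5, Y = 6; 5 ≤ 6 — OK.
[5] 3S + 2Y = 3(4) + 2(6) = 24, not 25 — violated.

Violated: 2, 3, and 5.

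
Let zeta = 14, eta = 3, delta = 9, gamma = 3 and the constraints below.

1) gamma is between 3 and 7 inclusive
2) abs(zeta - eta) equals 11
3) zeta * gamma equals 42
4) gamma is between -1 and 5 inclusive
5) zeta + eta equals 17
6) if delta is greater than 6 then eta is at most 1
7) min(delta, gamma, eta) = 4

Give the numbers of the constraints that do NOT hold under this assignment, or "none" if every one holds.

Constraints 6 and 7 do not hold.

1) gamma = 3 lies in [3, 7] — holds.
2) abs(14 - 3) = 11 — holds.
3) zeta * gamma = 14 * 3 = 42 — holds.
4) gamma = 3 lies in [-1, 5] — holds.
5) zeta + eta = 14 + 3 = 17 — holds.
6) delta = 9 > 6, so we need eta ≤ 1; but eta = 3 > 1 — fails.
7) min(9, 3, 3) = 3, not 4 — fails.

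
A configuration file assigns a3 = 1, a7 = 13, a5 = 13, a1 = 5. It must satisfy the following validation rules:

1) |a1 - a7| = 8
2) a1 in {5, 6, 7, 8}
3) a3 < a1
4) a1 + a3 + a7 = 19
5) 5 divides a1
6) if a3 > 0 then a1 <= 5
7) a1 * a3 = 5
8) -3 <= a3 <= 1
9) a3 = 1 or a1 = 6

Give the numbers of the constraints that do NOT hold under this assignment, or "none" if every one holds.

1) |5 - 13| = 8  ✓
2) a1 = 5 is in {5, 6, 7, 8}  ✓
3) a3 = 1, a1 = 5; 1 < 5  ✓
4) a1 + a3 + a7 = 5 + 1 + 13 = 19  ✓
5) 5 / 5 = 1, so 5 divides 5  ✓
6) a3 = 1 > 0, so we need a1 ≤ 5; a1 = 5 ≤ 5  ✓
7) a1 * a3 = 5 * 1 = 5  ✓
8) a3 = 1 lies in [-3, 1]  ✓
9) a3 = 1 = 1 (first disjunct)  ✓

The assignment satisfies every constraint.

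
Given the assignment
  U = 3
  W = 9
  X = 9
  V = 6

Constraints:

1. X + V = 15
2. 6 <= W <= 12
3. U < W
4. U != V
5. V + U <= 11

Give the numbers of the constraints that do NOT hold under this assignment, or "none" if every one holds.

No violations.

1. X + V = 9 + 6 = 15 — satisfied.
2. W = 9 lies in [6, 12] — satisfied.
3. U = 3, W = 9; 3 < 9 — satisfied.
4. U = 3, V = 6; distinct — satisfied.
5. V + U = 6 + 3 = 9; 9 ≤ 11 — satisfied.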